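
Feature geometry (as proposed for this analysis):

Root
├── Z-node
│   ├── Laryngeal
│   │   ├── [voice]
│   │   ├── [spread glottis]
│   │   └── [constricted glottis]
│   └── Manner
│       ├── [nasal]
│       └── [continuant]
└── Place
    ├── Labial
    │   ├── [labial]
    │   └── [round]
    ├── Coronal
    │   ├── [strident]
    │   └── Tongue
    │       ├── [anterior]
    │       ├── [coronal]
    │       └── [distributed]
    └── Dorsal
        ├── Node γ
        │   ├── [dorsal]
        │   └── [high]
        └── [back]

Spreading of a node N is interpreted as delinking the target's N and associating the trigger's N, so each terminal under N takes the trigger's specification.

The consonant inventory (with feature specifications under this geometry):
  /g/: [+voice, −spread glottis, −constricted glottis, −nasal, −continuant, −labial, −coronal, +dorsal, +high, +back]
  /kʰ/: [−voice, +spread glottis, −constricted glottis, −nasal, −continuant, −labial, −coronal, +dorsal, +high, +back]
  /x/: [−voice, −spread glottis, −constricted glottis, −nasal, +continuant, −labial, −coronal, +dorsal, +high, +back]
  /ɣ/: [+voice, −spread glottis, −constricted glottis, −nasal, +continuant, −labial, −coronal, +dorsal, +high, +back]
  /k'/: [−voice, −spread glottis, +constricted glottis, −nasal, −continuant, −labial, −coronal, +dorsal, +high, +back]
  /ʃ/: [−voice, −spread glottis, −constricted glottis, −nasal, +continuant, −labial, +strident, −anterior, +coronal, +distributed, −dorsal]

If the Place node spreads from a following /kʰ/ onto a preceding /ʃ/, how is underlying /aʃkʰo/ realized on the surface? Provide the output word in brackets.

[axkʰo]

Terminals under Place in this geometry: [labial], [round], [strident], [anterior], [coronal], [distributed], [dorsal], [high], [back].
The target acquires /kʰ/'s values for everything under Place — [−labial], [−coronal], [+dorsal], [+high], [+back] — while keeping its own [voice], [spread glottis], [constricted glottis], ….
This feature bundle is that of [x], so /aʃkʰo/ surfaces as [axkʰo].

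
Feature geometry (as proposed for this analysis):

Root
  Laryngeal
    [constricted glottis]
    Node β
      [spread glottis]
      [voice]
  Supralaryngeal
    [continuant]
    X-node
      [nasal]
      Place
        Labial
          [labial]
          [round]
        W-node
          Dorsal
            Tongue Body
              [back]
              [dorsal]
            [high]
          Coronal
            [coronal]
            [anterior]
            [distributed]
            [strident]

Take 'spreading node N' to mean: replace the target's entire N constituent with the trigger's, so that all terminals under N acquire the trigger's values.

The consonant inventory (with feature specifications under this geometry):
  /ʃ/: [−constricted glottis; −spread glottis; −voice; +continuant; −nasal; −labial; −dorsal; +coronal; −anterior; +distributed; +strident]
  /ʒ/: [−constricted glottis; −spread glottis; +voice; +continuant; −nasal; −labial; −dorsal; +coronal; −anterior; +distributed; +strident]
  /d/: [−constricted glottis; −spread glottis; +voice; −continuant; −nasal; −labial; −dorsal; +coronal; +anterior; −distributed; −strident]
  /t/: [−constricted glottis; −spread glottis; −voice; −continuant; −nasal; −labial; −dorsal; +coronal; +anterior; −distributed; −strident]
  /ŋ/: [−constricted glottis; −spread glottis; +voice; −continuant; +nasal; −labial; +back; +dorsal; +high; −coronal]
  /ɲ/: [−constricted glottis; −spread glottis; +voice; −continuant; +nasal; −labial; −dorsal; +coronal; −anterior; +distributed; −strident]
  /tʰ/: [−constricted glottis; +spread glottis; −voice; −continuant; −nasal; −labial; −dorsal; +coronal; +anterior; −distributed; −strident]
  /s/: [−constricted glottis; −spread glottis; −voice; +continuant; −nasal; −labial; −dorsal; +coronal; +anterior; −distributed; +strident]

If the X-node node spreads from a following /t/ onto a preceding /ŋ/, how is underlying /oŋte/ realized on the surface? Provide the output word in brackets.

The X-node node dominates the terminals [nasal], [labial], [round], [back], [dorsal], [high], [coronal], [anterior], [distributed], [strident].
After delinking /ŋ/'s X-node and linking /t/'s, the affected terminals become [−nasal], [−labial], [−dorsal], [+coronal], [+anterior], [−distributed], [−strident]; [constricted glottis], [spread glottis], [voice], … (outside X-node) are retained from /ŋ/.
Among the inventory, only /d/ has exactly this specification, giving the surface form [odte].

[odte]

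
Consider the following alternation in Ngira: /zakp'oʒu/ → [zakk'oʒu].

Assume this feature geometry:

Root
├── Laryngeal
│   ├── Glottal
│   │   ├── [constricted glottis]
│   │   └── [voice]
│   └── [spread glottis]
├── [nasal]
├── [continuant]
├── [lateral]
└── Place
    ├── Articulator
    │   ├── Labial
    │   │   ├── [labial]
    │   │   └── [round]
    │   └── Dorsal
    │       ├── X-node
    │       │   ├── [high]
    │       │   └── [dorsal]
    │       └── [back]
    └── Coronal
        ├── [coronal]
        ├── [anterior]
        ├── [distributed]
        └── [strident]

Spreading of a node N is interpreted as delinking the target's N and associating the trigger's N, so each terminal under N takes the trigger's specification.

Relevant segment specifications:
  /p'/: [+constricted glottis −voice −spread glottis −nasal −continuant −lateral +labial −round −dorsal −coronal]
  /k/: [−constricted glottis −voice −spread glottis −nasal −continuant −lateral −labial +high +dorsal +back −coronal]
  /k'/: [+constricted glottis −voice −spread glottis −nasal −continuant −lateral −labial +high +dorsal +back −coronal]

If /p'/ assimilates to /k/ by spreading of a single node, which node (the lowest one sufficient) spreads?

Articulator

Feature comparison: [labial], [round], [dorsal], [high], [back] differ between /p'/ and [k']; the remaining terminals match.
These terminals are all dominated by Articulator, and no proper subconstituent of Articulator covers them all; Articulator is their lowest common ancestor.
Delinking /p'/'s Articulator and associating /k/'s Articulator gives precisely the feature bundle of [k'].
[constricted glottis] stays as in /p'/ although /k/ differs there, so no node dominating it spread; among the remaining candidates Articulator is the lowest that derives the output.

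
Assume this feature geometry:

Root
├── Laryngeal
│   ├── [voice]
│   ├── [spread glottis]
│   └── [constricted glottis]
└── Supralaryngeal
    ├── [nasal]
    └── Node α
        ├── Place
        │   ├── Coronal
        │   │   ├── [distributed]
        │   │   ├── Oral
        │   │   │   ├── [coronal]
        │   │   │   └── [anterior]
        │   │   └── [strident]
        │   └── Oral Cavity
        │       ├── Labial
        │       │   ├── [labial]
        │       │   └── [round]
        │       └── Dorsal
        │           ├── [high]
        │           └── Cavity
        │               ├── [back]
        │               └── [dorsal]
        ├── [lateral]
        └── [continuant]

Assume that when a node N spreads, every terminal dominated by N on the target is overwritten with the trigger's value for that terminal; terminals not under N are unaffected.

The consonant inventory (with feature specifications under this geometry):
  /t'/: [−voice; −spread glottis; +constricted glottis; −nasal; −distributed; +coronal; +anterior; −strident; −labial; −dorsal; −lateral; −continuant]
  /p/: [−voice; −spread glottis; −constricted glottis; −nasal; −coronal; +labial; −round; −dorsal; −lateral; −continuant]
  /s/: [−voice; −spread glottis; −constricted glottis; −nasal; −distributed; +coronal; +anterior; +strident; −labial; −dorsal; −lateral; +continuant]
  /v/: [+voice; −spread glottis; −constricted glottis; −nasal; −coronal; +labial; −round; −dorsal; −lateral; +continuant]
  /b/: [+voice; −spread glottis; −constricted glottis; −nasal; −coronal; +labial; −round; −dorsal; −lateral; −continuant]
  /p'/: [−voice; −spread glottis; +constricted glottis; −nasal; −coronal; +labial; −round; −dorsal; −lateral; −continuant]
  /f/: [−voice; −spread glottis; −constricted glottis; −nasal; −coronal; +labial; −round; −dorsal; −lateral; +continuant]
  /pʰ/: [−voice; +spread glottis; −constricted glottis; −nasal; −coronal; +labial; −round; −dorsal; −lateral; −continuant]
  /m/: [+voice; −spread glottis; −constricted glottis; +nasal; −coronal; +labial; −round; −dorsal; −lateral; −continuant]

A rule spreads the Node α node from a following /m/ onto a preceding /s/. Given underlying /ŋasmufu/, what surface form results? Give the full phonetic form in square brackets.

Terminals under Node α in this geometry: [distributed], [coronal], [anterior], [strident], [labial], [round], [high], [back], [dorsal], [lateral], [continuant].
The target acquires /m/'s values for everything under Node α — [−coronal], [+labial], [−round], [−dorsal], [−lateral], [−continuant] — while keeping its own [voice], [spread glottis], [constricted glottis], ….
The resulting bundle matches /p/ in the inventory; substituting it for /s/ gives [ŋapmufu].

[ŋapmufu]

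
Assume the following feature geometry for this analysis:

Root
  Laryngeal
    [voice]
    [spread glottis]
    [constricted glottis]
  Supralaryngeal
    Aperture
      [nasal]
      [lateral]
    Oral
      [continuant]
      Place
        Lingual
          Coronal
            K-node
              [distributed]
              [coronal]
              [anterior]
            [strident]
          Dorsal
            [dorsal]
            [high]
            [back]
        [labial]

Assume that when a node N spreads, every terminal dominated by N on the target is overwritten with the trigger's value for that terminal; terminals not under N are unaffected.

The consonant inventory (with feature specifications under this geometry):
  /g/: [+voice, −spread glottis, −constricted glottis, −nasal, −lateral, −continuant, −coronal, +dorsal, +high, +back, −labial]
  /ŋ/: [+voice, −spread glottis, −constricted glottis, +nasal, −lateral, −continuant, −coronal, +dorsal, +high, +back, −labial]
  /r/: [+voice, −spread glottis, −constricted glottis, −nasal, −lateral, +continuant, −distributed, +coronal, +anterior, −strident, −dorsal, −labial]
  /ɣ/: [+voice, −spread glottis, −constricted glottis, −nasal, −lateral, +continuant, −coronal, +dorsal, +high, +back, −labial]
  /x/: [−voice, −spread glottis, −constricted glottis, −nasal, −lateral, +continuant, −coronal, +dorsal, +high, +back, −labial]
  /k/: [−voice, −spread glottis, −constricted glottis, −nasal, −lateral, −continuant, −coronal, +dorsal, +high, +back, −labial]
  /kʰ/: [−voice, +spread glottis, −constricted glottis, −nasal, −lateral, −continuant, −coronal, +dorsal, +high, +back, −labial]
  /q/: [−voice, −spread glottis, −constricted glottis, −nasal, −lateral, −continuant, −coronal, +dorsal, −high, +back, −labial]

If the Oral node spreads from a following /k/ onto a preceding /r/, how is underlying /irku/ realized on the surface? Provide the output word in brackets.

[igku]

Terminals under Oral in this geometry: [continuant], [distributed], [coronal], [anterior], [strident], [dorsal], [high], [back], [labial].
After delinking /r/'s Oral and linking /k/'s, the affected terminals become [−continuant], [−coronal], [+dorsal], [+high], [+back], [−labial]; [voice], [spread glottis], [constricted glottis], … (outside Oral) are retained from /r/.
Among the inventory, only /g/ has exactly this specification, giving the surface form [igku].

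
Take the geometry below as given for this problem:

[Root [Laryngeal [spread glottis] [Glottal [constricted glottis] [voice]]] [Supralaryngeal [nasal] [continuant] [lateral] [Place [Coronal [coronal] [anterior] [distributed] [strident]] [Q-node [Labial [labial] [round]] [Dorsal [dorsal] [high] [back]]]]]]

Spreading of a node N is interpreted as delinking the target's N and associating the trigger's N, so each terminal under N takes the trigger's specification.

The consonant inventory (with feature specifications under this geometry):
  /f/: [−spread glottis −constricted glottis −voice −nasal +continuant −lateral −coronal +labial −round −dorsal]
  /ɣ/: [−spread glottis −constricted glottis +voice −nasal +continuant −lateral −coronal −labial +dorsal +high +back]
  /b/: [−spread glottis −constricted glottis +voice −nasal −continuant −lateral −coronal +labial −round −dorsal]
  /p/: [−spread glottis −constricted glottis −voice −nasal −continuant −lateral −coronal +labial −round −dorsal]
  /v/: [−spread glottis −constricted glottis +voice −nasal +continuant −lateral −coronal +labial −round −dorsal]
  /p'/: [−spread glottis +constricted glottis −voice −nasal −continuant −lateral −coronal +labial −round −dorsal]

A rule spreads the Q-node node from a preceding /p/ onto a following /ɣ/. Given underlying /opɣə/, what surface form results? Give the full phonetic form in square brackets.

Q-node immediately or transitively dominates [labial], [round], [dorsal], [high], [back].
After delinking /ɣ/'s Q-node and linking /p/'s, the affected terminals become [+labial], [−round], [−dorsal]; [spread glottis], [constricted glottis], [voice], … (outside Q-node) are retained from /ɣ/.
The resulting bundle matches /v/ in the inventory; substituting it for /ɣ/ gives [opvə].

[opvə]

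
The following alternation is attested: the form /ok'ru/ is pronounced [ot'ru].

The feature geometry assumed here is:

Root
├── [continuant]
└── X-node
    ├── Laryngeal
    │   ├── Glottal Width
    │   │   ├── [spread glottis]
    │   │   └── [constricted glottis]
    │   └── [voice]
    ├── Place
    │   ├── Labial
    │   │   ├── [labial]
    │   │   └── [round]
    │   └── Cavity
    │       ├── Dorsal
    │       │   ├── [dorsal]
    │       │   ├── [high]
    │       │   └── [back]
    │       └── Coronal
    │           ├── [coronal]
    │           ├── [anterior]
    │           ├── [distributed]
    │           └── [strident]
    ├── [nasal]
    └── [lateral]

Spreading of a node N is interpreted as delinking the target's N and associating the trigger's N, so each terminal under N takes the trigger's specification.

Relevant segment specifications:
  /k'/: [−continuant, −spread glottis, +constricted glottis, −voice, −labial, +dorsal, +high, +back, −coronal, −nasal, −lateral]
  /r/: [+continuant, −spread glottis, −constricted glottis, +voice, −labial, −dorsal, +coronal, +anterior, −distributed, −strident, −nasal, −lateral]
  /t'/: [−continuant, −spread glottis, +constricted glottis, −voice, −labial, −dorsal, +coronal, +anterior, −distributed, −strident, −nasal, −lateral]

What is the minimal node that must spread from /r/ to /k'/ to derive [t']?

Comparing /k'/ with its surface form [t'], the features that change are [coronal], [anterior], [distributed], [strident], [dorsal], [high], [back].
The smallest constituent containing every changed terminal is Cavity — each of its daughters lacks at least one of the affected features.
Spreading Cavity from /r/ overwrites each of those terminals with /r/'s values, yielding exactly [t'].
[continuant], [constricted glottis] stay as in /k'/ although /r/ differs there, so no node dominating them spread; among the remaining candidates Cavity is the lowest that derives the output.

Cavity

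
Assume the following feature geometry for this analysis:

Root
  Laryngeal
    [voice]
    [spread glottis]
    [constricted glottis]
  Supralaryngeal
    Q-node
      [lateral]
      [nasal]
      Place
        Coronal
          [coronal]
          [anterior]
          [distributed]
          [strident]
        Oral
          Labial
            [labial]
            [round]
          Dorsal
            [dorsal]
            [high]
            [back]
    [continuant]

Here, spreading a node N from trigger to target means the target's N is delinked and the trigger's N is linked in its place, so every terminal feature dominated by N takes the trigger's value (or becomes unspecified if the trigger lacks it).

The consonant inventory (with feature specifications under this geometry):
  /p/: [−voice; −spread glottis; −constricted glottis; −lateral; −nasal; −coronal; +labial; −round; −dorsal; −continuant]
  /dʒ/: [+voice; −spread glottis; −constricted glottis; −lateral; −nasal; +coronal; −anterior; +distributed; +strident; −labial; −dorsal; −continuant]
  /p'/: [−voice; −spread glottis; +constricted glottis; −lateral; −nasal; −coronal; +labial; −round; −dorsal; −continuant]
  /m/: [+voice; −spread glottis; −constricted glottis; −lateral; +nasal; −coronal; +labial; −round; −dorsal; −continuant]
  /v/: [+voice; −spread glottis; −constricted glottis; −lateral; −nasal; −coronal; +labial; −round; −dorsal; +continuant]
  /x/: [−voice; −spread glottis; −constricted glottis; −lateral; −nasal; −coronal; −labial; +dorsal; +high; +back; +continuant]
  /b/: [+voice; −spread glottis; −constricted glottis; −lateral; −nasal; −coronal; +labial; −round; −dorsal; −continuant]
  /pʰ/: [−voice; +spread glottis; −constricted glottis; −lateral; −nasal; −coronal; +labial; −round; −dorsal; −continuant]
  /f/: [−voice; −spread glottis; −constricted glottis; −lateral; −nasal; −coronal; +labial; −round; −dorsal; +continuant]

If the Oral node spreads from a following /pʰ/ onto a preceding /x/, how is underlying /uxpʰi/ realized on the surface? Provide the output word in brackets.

The Oral node dominates the terminals [labial], [round], [dorsal], [high], [back].
The target acquires /pʰ/'s values for everything under Oral — [+labial], [−round], [−dorsal] — while keeping its own [voice], [spread glottis], [constricted glottis], ….
The resulting bundle matches /f/ in the inventory; substituting it for /x/ gives [ufpʰi].

[ufpʰi]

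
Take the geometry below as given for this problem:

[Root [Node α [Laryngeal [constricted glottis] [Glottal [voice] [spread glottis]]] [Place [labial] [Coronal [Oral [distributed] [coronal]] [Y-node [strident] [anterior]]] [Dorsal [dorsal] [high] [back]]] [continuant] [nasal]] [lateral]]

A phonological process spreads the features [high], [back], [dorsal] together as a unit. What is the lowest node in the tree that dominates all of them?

Dorsal

[high]: Root / Node α / Place / Dorsal / [high].
[back]: Root / Node α / Place / Dorsal / [back].
[dorsal]: Root / Node α / Place / Dorsal / [dorsal].
Dorsal is the lowest common ancestor — every listed feature sits under it, and no single subconstituent of Dorsal covers them all.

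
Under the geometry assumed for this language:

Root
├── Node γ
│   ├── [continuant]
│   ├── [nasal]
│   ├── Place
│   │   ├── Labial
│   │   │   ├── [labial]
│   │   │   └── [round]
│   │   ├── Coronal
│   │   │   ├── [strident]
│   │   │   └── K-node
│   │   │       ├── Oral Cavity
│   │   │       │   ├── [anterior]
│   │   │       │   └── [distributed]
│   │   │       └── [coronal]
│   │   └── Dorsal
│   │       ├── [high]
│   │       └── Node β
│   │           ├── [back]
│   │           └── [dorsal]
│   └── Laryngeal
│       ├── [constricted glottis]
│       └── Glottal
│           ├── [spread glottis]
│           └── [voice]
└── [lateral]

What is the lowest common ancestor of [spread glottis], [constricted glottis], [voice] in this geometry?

[spread glottis] lies under Glottal (below Node γ).
[constricted glottis]: Root ▹ Node γ ▹ Laryngeal ▹ [constricted glottis].
[voice] lies under Glottal (below Node γ).
The listed terminals split across distinct daughters of Laryngeal, so Laryngeal itself is the smallest node containing them all.

Laryngeal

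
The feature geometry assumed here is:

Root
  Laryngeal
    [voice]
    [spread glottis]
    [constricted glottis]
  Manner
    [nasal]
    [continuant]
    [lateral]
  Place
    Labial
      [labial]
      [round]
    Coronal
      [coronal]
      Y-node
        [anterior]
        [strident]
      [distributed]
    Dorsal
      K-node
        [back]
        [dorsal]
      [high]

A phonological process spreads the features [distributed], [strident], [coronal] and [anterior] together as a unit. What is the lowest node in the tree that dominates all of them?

Coronal

[distributed]: Root → Place → Coronal → [distributed].
[strident]: Root → Place → Coronal → Y-node → [strident].
[coronal] lies under Coronal (below Place).
[anterior]: Root → Place → Coronal → Y-node → [anterior].
These paths first converge at Coronal; no daughter of Coronal dominates all 4 features, so Coronal is the minimal constituent.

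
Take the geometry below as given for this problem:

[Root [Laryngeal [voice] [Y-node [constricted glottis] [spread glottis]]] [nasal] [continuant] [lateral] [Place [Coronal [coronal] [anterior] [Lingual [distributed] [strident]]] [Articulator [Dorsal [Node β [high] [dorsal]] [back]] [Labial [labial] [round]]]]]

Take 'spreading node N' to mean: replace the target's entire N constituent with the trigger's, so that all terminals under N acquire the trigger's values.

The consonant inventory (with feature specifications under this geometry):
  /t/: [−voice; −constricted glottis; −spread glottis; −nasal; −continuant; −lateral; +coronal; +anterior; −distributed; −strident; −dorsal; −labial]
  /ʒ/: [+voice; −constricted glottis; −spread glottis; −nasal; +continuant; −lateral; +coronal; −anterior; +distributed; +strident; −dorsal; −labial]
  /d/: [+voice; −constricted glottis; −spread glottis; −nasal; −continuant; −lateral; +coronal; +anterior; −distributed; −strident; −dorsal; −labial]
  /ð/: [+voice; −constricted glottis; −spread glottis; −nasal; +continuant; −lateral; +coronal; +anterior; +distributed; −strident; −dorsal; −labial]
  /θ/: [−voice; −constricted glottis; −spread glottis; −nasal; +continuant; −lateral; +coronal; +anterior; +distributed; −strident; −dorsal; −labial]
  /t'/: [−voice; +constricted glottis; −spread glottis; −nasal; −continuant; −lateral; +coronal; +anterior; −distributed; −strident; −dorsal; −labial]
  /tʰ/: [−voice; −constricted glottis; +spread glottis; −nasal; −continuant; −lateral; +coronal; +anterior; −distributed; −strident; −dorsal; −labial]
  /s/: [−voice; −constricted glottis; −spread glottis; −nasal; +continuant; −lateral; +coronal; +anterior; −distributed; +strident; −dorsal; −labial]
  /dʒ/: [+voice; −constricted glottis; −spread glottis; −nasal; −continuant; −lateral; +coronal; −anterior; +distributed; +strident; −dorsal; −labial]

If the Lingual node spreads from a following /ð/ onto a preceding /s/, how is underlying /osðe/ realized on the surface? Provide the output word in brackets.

Terminals under Lingual in this geometry: [distributed], [strident].
The target acquires /ð/'s values for everything under Lingual — [+distributed], [−strident] — while keeping its own [voice], [constricted glottis], [spread glottis], ….
Among the inventory, only /θ/ has exactly this specification, giving the surface form [oθðe].

[oθðe]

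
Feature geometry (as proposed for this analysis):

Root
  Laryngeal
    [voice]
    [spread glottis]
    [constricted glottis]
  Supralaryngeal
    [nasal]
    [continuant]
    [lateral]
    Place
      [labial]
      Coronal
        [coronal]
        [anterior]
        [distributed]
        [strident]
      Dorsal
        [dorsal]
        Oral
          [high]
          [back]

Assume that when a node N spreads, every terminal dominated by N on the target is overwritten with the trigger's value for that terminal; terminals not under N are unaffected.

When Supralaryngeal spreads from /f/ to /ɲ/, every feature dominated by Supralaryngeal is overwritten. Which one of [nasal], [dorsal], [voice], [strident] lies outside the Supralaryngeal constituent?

[voice]

Under this geometry, Supralaryngeal contains [nasal], [continuant], [lateral], [labial], [coronal], [anterior], [distributed], [strident], [dorsal], [high], [back].
Spreading Supralaryngeal replaces [strident], [nasal], [dorsal] with the trigger's values, since each sits inside the Supralaryngeal constituent.
[voice] is not within the Supralaryngeal subtree (it hangs from Laryngeal), so /ɲ/'s [voice] value survives.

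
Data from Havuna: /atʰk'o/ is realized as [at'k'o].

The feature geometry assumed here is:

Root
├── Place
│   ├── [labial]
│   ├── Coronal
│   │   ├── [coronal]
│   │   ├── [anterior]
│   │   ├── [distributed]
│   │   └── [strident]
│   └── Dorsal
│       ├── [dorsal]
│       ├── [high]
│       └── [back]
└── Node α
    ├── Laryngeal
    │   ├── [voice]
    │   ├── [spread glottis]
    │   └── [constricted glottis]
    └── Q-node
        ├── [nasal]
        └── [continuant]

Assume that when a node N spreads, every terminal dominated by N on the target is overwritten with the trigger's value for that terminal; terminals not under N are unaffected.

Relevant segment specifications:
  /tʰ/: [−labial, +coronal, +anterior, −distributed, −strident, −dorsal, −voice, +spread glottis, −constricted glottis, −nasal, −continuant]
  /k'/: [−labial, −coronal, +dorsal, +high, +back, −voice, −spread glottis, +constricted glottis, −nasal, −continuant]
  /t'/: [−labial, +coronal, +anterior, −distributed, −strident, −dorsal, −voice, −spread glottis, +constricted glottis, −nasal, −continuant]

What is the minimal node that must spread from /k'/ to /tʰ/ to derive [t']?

Laryngeal

Feature comparison: [spread glottis], [constricted glottis] differ between /tʰ/ and [t']; the remaining terminals match.
In this geometry the lowest node dominating all of them is Laryngeal: every daughter of Laryngeal dominates only a proper subset, so no lower node suffices.
Spreading Laryngeal from /k'/ overwrites each of those terminals with /k'/'s values, yielding exactly [t'].
Features on which the two segments disagree outside Laryngeal, such as [coronal], [dorsal], are unchanged — nothing dominating them spread, and Laryngeal is the minimal sufficient constituent.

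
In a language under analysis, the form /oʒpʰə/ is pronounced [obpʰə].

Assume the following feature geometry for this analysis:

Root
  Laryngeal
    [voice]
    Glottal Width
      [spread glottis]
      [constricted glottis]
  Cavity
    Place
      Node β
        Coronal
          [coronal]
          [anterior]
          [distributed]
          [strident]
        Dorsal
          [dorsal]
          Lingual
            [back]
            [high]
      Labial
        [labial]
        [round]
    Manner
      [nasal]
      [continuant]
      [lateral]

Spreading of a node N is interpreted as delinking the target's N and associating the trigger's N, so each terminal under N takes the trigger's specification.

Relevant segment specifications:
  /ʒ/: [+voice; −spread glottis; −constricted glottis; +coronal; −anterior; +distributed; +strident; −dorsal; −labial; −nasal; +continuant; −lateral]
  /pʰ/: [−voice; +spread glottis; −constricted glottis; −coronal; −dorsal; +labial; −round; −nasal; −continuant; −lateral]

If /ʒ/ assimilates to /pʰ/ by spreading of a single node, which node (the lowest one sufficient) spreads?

Cavity

The alternation /ʒ/ → [b] changes [continuant], [labial], [round], [coronal], [anterior], [distributed], [strident] and nothing else.
The smallest constituent containing every changed terminal is Cavity — each of its daughters lacks at least one of the affected features.
Spreading Cavity from /pʰ/ overwrites each of those terminals with /pʰ/'s values, yielding exactly [b].
Had Root spread, [voice], [spread glottis] would have taken /pʰ/'s values; they stay as in /ʒ/, confirming the spreading constituent is exactly Cavity.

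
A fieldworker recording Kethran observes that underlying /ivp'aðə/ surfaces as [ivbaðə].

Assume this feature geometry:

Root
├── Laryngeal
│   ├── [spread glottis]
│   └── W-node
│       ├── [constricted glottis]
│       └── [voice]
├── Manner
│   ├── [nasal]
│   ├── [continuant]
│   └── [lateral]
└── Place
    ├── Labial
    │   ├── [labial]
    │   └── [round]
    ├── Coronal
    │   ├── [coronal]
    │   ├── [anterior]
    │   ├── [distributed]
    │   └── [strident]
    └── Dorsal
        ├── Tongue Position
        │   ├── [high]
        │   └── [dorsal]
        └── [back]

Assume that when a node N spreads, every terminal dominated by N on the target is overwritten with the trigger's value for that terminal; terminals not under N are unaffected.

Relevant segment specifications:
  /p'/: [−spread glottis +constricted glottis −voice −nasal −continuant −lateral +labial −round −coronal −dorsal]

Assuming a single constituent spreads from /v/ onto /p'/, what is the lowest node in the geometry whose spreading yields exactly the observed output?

Comparing /p'/ with its surface form [b], the features that change are [voice], [constricted glottis].
These terminals are all dominated by W-node, and no proper subconstituent of W-node covers them all; W-node is their lowest common ancestor.
If W-node spreads, every terminal under it takes /v/'s value, producing [b] as observed.
[continuant], a feature on which the two segments disagree outside W-node, is unchanged — nothing dominating it spread, and W-node is the minimal sufficient constituent.

W-node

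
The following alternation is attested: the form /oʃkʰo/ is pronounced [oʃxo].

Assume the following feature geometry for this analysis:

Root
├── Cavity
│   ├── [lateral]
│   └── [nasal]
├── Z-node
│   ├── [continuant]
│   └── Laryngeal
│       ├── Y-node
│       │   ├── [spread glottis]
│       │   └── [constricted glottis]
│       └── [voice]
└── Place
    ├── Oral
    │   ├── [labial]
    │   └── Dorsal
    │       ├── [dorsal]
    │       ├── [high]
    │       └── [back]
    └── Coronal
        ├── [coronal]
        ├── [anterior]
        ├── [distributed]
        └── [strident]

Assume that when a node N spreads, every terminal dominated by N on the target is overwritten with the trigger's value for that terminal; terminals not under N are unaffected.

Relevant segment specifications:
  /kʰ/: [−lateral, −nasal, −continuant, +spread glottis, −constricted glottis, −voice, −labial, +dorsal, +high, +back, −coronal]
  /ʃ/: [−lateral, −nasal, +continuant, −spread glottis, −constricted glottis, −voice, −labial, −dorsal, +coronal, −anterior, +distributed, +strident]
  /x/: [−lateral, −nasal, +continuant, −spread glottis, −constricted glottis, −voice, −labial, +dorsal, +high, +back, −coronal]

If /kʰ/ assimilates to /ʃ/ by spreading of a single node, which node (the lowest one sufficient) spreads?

Z-node

The alternation /kʰ/ → [x] changes [spread glottis], [continuant] and nothing else.
The smallest constituent containing every changed terminal is Z-node — each of its daughters lacks at least one of the affected features.
Spreading Z-node from /ʃ/ overwrites each of those terminals with /ʃ/'s values, yielding exactly [x].
[dorsal], [coronal] — on which /ʃ/ differs from /kʰ/ — are unchanged, so Root cannot have spread; the constituent is no larger than Z-node.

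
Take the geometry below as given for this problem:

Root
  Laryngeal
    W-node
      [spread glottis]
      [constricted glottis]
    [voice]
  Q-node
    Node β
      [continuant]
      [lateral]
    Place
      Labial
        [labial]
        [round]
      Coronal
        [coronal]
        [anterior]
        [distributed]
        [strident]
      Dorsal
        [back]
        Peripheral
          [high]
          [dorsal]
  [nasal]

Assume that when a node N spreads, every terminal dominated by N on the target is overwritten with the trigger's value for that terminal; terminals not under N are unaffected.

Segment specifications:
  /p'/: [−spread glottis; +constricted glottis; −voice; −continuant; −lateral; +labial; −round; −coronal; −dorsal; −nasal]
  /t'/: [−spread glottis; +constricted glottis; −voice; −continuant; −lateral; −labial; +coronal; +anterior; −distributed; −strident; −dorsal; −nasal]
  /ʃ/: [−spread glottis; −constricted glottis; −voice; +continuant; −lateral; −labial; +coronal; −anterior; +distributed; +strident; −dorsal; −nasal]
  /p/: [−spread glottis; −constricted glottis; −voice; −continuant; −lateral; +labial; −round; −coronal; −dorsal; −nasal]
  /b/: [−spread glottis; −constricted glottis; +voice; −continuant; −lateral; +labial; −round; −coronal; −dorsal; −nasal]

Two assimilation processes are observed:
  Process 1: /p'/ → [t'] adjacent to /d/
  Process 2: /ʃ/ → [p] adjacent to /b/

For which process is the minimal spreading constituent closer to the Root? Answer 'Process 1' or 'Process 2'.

Process 1 alters [labial], [round], [coronal], [anterior], [distributed], [strident]; the lowest common ancestor is Place (depth 2 from Root).
Process 2 alters [continuant], [labial], [round], [coronal], [anterior], [distributed], [strident]; the lowest common ancestor is Q-node (depth 1 from Root).
Q-node (depth 1) sits above Place (depth 2), making Process 2 the one with the higher spreading node.

Process 2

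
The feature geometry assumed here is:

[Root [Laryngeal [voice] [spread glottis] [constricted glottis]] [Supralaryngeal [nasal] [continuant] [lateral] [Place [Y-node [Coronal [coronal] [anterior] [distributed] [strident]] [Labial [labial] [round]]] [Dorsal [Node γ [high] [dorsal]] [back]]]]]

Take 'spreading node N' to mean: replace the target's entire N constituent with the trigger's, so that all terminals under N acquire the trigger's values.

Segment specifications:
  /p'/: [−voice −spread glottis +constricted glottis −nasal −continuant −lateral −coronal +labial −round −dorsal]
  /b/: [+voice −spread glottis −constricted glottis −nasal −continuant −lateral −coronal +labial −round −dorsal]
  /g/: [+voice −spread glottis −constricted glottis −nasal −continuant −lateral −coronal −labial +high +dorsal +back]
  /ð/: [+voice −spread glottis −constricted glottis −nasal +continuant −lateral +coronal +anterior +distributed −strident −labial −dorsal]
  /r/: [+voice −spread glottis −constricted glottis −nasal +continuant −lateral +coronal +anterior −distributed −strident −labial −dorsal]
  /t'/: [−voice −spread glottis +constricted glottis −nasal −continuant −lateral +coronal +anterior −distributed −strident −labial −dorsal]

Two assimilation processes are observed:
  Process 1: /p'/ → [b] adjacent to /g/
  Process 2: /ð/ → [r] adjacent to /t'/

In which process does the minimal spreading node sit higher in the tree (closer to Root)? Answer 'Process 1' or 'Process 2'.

In Process 1, [voice], [constricted glottis] change, so the minimal spreading node is Laryngeal at depth 1.
Process 2 alters [distributed]; the lowest dominating node is [distributed] (depth 5 from Root).
Laryngeal (depth 1) sits above [distributed] (depth 5), making Process 1 the one with the higher spreading node.

Process 1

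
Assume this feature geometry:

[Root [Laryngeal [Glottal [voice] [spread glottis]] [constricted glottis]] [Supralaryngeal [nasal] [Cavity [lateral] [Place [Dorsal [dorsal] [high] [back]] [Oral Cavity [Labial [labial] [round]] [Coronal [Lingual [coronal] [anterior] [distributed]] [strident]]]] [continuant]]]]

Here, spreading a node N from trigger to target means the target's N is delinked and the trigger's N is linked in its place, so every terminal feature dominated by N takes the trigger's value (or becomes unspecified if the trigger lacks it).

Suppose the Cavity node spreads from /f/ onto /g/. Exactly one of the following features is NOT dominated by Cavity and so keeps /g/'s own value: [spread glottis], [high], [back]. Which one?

[spread glottis]

Cavity dominates exactly [lateral], [dorsal], [high], [back], [labial], [round], [coronal], [anterior], [distributed], [strident], [continuant].
Of the listed options, [high], [back] are among these and would be overwritten by spreading Cavity.
But [spread glottis] is a dependent of Glottal, outside Cavity; it is therefore untouched by the spreading.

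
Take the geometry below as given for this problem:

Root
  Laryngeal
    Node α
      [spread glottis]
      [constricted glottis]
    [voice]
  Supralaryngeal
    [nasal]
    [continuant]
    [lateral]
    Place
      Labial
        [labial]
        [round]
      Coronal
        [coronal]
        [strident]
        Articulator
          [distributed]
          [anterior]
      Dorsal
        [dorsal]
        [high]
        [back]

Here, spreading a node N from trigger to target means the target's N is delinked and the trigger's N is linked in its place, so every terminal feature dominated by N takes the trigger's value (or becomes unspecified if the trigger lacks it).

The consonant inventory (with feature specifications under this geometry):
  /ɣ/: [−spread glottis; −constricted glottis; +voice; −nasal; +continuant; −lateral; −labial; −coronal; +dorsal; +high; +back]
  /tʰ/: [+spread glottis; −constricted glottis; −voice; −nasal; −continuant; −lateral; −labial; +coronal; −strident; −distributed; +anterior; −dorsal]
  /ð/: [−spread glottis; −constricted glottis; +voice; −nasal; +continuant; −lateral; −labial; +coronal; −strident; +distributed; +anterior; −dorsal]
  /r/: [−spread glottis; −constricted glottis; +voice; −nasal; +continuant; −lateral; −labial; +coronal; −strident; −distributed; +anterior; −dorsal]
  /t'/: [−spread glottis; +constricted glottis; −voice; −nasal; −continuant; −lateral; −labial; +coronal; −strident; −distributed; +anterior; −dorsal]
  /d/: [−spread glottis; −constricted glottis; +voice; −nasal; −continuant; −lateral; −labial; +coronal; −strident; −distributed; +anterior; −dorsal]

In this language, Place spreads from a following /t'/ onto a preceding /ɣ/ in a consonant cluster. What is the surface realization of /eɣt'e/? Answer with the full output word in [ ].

Terminals under Place in this geometry: [labial], [round], [coronal], [strident], [distributed], [anterior], [dorsal], [high], [back].
The target acquires /t'/'s values for everything under Place — [−labial], [+coronal], [−strident], [−distributed], [+anterior], [−dorsal] — while keeping its own [spread glottis], [constricted glottis], [voice], ….
Among the inventory, only /r/ has exactly this specification, giving the surface form [ert'e].

[ert'e]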